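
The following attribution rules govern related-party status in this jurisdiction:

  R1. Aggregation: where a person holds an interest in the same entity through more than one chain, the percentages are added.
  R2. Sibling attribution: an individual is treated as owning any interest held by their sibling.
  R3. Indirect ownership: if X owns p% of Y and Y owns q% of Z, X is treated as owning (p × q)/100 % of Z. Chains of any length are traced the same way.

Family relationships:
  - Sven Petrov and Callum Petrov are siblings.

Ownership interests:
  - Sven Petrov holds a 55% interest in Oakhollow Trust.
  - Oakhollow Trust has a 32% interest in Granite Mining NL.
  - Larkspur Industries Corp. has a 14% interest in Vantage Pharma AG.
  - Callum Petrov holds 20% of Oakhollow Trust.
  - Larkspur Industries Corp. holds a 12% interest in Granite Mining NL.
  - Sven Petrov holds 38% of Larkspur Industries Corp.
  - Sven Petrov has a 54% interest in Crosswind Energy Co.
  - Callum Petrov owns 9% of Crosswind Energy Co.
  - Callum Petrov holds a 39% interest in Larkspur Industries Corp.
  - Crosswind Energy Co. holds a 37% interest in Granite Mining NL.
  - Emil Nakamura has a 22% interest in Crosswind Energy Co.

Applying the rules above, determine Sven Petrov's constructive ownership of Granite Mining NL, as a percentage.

56.55%

By sibling attribution (R2), Sven Petrov is treated as also owning Callum Petrov's interest in Larkspur Industries Corp, giving 38% + 39% = 77%.
By sibling attribution (R2), Sven Petrov is treated as also owning Callum Petrov's interest in Crosswind Energy Co, giving 54% + 9% = 63%.
By sibling attribution (R2), Sven Petrov is treated as also owning Callum Petrov's interest in Oakhollow Trust, giving 55% + 20% = 75%.
Chain via Larkspur Industries Corp. (R3): 77% × 12% = 9.24% of Granite Mining NL.
Chain via Crosswind Energy Co. (R3): 63% × 37% = 23.31% of Granite Mining NL.
Chain via Oakhollow Trust (R3): 75% × 32% = 24% of Granite Mining NL.
Aggregating (R1): 9.24% + 23.31% + 24% = 56.55%.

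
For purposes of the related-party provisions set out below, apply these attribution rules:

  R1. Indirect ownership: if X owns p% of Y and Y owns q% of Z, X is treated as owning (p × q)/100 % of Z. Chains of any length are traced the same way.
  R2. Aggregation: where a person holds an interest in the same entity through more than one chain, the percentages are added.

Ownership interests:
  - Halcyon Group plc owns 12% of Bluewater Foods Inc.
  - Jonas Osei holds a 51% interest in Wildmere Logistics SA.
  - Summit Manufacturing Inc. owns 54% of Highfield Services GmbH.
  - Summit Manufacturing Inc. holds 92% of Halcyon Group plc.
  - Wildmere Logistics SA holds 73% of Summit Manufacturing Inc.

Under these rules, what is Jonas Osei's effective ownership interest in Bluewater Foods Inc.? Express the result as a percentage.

4.110192%

Chain via Wildmere Logistics SA → Summit Manufacturing Inc. → Halcyon Group plc (R1): 51% × 73% × 92% × 12% = 4.110192% of Bluewater Foods Inc.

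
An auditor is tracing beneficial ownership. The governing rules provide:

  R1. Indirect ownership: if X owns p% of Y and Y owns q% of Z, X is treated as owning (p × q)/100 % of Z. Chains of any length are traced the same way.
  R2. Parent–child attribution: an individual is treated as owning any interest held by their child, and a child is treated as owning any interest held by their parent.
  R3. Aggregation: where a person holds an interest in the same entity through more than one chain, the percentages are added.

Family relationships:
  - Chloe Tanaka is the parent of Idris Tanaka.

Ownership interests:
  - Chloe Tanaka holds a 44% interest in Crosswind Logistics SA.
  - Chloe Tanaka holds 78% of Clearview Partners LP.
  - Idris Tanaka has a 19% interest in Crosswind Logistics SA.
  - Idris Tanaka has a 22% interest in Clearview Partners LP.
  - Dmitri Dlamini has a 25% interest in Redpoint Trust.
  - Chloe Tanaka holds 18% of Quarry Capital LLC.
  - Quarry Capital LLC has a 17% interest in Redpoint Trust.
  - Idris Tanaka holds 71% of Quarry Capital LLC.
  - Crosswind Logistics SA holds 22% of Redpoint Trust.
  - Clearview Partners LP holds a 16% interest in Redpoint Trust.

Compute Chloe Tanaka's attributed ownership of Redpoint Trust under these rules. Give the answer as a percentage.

By parent–child attribution (R2), Chloe Tanaka is treated as also owning Idris Tanaka's interest in Quarry Capital LLC, giving 18% + 71% = 89%.
By parent–child attribution (R2), Chloe Tanaka is treated as also owning Idris Tanaka's interest in Crosswind Logistics SA, giving 44% + 19% = 63%.
By parent–child attribution (R2), Chloe Tanaka is treated as also owning Idris Tanaka's interest in Clearview Partners LP, giving 78% + 22% = 100%.
Chain via Quarry Capital LLC (R1): 89% × 17% = 15.13% of Redpoint Trust.
Chain via Crosswind Logistics SA (R1): 63% × 22% = 13.86% of Redpoint Trust.
Chain via Clearview Partners LP (R1): 100% × 16% = 16% of Redpoint Trust.
Aggregating (R3): 15.13% + 13.86% + 16% = 44.99%.

44.99%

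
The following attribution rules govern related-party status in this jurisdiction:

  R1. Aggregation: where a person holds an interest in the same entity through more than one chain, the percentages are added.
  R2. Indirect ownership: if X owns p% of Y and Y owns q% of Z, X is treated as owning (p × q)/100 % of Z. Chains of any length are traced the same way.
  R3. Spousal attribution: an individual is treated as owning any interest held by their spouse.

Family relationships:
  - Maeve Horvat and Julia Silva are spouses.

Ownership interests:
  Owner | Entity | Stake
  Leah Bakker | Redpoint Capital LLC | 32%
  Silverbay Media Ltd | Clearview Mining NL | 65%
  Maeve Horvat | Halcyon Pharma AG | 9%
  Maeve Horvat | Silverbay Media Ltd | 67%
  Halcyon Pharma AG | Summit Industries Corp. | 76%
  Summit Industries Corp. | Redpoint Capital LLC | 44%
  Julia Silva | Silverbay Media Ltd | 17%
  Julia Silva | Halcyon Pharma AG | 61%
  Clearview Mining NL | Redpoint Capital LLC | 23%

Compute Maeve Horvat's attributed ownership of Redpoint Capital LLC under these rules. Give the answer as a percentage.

By spousal attribution (R3), Maeve Horvat is treated as also owning Julia Silva's interest in Silverbay Media Ltd, giving 67% + 17% = 84%.
By spousal attribution (R3), Maeve Horvat is treated as also owning Julia Silva's interest in Halcyon Pharma AG, giving 9% + 61% = 70%.
Chain via Silverbay Media Ltd → Clearview Mining NL (R2): 84% × 65% × 23% = 12.558% of Redpoint Capital LLC.
Chain via Halcyon Pharma AG → Summit Industries Corp. (R2): 70% × 76% × 44% = 23.408% of Redpoint Capital LLC.
Aggregating (R1): 12.558% + 23.408% = 35.966%.

35.966%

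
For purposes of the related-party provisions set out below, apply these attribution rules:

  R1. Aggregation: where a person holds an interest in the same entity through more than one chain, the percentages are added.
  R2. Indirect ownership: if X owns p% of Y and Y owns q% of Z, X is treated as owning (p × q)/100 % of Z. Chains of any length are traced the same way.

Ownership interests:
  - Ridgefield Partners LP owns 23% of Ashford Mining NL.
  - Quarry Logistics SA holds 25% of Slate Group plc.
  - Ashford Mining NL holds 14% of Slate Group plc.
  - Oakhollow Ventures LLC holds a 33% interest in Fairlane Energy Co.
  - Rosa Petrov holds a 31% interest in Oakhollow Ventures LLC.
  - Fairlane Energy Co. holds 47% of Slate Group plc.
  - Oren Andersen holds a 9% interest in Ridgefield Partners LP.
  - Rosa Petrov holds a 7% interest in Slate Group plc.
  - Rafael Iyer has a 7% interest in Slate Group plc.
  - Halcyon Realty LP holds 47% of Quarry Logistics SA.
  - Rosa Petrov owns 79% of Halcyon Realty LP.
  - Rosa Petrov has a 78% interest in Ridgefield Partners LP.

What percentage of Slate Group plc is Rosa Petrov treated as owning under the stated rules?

23.6022%

Chain via Oakhollow Ventures LLC → Fairlane Energy Co. (R2): 31% × 33% × 47% = 4.8081% of Slate Group plc.
Chain via Ridgefield Partners LP → Ashford Mining NL (R2): 78% × 23% × 14% = 2.5116% of Slate Group plc.
Chain via Halcyon Realty LP → Quarry Logistics SA (R2): 79% × 47% × 25% = 9.2825% of Slate Group plc.
Direct interest in Slate Group plc: 7%.
Aggregating (R1): 4.8081% + 2.5116% + 9.2825% + 7% = 23.6022%.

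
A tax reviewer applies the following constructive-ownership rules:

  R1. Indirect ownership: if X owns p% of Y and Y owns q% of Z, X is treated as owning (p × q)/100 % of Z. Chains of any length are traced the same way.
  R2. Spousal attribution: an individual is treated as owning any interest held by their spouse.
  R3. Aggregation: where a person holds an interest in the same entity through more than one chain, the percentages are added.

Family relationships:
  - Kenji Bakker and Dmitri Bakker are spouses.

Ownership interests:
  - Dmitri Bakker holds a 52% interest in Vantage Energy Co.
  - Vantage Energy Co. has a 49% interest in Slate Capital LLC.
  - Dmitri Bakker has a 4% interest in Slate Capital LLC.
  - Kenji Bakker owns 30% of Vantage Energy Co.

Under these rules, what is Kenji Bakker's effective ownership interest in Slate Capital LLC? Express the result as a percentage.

By spousal attribution (R2), Kenji Bakker is treated as also owning Dmitri Bakker's interest in Vantage Energy Co, giving 30% + 52% = 82%.
By spousal attribution (R2), Kenji Bakker is treated as owning Dmitri Bakker's 4% interest in Slate Capital LLC.
Chain via Vantage Energy Co. (R1): 82% × 49% = 40.18% of Slate Capital LLC.
Direct interest in Slate Capital LLC: 4%.
Aggregating (R3): 40.18% + 4% = 44.18%.

44.18%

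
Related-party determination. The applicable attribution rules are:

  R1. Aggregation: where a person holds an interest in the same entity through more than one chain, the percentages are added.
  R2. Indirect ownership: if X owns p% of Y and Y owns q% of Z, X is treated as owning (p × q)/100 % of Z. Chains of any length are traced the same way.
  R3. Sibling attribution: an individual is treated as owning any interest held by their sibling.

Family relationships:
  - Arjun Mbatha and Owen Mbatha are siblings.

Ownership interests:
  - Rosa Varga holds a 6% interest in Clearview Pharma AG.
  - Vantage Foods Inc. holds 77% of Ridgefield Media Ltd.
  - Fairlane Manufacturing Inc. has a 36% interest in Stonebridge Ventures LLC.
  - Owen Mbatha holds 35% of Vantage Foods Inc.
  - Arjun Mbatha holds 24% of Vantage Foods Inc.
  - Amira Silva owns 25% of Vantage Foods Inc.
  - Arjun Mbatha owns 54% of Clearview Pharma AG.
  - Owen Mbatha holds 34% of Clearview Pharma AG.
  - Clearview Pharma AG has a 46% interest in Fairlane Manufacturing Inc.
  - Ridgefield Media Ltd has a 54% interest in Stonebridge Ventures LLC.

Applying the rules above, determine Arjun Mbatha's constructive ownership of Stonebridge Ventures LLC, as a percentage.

By sibling attribution (R3), Arjun Mbatha is treated as also owning Owen Mbatha's interest in Clearview Pharma AG, giving 54% + 34% = 88%.
By sibling attribution (R3), Arjun Mbatha is treated as also owning Owen Mbatha's interest in Vantage Foods Inc, giving 24% + 35% = 59%.
Chain via Clearview Pharma AG → Fairlane Manufacturing Inc. (R2): 88% × 46% × 36% = 14.5728% of Stonebridge Ventures LLC.
Chain via Vantage Foods Inc. → Ridgefield Media Ltd (R2): 59% × 77% × 54% = 24.5322% of Stonebridge Ventures LLC.
Aggregating (R1): 14.5728% + 24.5322% = 39.105%.

39.105%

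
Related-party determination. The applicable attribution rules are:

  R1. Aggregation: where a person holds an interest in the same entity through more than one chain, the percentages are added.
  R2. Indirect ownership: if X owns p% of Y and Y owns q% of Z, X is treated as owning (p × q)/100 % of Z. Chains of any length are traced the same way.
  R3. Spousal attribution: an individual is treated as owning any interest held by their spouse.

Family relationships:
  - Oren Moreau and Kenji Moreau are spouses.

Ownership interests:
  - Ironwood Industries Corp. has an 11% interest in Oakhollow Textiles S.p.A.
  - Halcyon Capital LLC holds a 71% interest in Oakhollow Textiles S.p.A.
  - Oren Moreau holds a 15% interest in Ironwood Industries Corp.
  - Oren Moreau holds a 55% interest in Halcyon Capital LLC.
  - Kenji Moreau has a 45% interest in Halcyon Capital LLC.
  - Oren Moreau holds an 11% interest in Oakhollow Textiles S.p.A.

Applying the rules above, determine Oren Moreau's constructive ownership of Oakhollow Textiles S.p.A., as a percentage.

By spousal attribution (R3), Oren Moreau is treated as also owning Kenji Moreau's interest in Halcyon Capital LLC, giving 55% + 45% = 100%.
Chain via Halcyon Capital LLC (R2): 100% × 71% = 71% of Oakhollow Textiles S.p.A.
Chain via Ironwood Industries Corp. (R2): 15% × 11% = 1.65% of Oakhollow Textiles S.p.A.
Direct interest in Oakhollow Textiles S.p.A: 11%.
Aggregating (R1): 71% + 1.65% + 11% = 83.65%.

83.65%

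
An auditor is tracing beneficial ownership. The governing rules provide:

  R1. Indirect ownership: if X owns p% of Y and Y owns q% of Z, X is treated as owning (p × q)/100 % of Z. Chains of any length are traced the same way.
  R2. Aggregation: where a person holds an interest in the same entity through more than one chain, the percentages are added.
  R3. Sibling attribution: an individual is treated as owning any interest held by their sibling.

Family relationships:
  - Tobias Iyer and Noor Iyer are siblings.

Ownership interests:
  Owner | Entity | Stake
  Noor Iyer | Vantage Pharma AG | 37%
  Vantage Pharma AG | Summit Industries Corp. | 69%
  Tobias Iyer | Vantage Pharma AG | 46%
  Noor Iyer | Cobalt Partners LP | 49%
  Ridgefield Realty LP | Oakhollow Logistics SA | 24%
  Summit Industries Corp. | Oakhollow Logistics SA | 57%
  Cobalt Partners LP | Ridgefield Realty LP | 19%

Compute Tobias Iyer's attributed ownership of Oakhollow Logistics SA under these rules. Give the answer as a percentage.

By sibling attribution (R3), Tobias Iyer is treated as also owning Noor Iyer's interest in Vantage Pharma AG, giving 46% + 37% = 83%.
By sibling attribution (R3), Tobias Iyer is treated as owning Noor Iyer's 49% interest in Cobalt Partners LP.
Chain via Vantage Pharma AG → Summit Industries Corp. (R1): 83% × 69% × 57% = 32.6439% of Oakhollow Logistics SA.
Chain via Cobalt Partners LP → Ridgefield Realty LP (R1): 49% × 19% × 24% = 2.2344% of Oakhollow Logistics SA.
Aggregating (R2): 32.6439% + 2.2344% = 34.8783%.

34.8783%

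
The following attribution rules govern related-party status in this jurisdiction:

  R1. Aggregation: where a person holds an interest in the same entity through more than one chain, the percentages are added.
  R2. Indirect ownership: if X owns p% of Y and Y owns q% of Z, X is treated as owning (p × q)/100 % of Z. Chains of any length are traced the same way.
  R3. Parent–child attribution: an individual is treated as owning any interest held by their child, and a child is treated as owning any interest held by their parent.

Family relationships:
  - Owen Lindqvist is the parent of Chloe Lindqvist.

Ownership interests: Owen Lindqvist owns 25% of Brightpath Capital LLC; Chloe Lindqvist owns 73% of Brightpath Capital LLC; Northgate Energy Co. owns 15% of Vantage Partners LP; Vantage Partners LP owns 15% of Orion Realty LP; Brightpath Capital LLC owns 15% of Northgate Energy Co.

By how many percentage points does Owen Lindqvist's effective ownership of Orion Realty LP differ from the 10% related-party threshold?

9.66925

By parent–child attribution (R3), Owen Lindqvist is treated as also owning Chloe Lindqvist's interest in Brightpath Capital LLC, giving 25% + 73% = 98%.
Chain via Brightpath Capital LLC → Northgate Energy Co. → Vantage Partners LP (R2): 98% × 15% × 15% × 15% = 0.33075% of Orion Realty LP.
0.33075% falls short of the 10% threshold by 9.66925 percentage points.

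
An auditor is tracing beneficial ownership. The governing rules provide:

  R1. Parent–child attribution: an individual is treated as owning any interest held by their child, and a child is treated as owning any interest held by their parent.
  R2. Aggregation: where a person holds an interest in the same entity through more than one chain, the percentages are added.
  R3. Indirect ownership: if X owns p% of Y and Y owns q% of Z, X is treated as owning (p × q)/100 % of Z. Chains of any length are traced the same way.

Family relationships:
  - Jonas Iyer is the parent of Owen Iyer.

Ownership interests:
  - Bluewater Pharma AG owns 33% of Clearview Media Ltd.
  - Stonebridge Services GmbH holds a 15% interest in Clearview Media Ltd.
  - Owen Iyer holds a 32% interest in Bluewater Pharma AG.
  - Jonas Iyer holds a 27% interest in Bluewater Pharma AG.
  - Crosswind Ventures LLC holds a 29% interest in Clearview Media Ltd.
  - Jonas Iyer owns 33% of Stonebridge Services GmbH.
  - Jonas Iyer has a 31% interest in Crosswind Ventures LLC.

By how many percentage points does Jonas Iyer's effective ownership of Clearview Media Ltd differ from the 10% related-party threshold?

By parent–child attribution (R1), Jonas Iyer is treated as also owning Owen Iyer's interest in Bluewater Pharma AG, giving 27% + 32% = 59%.
Chain via Stonebridge Services GmbH (R3): 33% × 15% = 4.95% of Clearview Media Ltd.
Chain via Crosswind Ventures LLC (R3): 31% × 29% = 8.99% of Clearview Media Ltd.
Chain via Bluewater Pharma AG (R3): 59% × 33% = 19.47% of Clearview Media Ltd.
Aggregating (R2): 4.95% + 8.99% + 19.47% = 33.41%.
33.41% exceeds the 10% threshold by 23.41 percentage points.

23.41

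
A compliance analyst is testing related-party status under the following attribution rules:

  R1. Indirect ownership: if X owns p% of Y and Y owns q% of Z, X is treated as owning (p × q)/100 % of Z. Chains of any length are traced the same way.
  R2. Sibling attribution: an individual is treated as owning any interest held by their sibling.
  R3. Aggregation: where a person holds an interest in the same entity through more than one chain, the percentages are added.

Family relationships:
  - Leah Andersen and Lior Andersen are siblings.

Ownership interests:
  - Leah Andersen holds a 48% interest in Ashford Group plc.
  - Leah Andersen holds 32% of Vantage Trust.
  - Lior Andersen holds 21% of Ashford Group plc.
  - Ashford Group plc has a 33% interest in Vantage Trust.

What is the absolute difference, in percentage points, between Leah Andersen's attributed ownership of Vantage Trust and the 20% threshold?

34.77

By sibling attribution (R2), Leah Andersen is treated as also owning Lior Andersen's interest in Ashford Group plc, giving 48% + 21% = 69%.
Chain via Ashford Group plc (R1): 69% × 33% = 22.77% of Vantage Trust.
Direct interest in Vantage Trust: 32%.
Aggregating (R3): 22.77% + 32% = 54.77%.
54.77% exceeds the 20% threshold by 34.77 percentage points.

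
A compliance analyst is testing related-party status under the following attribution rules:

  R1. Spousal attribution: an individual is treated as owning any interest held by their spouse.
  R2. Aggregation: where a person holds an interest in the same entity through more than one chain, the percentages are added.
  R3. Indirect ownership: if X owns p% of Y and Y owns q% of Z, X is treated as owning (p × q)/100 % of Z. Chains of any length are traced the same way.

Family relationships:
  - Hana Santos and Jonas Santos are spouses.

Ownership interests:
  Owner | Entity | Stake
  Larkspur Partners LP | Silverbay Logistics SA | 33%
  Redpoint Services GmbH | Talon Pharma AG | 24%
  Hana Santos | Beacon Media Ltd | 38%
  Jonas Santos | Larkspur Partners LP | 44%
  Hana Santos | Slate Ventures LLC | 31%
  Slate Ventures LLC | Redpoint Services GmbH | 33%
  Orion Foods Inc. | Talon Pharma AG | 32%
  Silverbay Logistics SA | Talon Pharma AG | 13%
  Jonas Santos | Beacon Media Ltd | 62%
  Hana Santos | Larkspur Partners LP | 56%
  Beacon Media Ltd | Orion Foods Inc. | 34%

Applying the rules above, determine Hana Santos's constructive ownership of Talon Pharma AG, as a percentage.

By spousal attribution (R1), Hana Santos is treated as also owning Jonas Santos's interest in Beacon Media Ltd, giving 38% + 62% = 100%.
By spousal attribution (R1), Hana Santos is treated as also owning Jonas Santos's interest in Larkspur Partners LP, giving 56% + 44% = 100%.
Chain via Beacon Media Ltd → Orion Foods Inc. (R3): 100% × 34% × 32% = 10.88% of Talon Pharma AG.
Chain via Slate Ventures LLC → Redpoint Services GmbH (R3): 31% × 33% × 24% = 2.4552% of Talon Pharma AG.
Chain via Larkspur Partners LP → Silverbay Logistics SA (R3): 100% × 33% × 13% = 4.29% of Talon Pharma AG.
Aggregating (R2): 10.88% + 2.4552% + 4.29% = 17.6252%.

17.6252%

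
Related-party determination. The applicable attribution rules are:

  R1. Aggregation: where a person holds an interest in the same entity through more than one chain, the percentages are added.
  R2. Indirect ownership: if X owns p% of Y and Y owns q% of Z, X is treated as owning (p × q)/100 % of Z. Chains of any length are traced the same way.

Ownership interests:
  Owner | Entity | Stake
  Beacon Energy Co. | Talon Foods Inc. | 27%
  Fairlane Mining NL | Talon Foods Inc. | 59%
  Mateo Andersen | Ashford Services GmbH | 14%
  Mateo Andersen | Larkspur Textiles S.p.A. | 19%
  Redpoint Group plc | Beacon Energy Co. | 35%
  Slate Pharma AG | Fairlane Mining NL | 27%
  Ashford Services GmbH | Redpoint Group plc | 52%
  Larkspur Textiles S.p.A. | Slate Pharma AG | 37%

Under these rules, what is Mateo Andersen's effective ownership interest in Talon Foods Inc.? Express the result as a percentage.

Chain via Larkspur Textiles S.p.A. → Slate Pharma AG → Fairlane Mining NL (R2): 19% × 37% × 27% × 59% = 1.119879% of Talon Foods Inc.
Chain via Ashford Services GmbH → Redpoint Group plc → Beacon Energy Co. (R2): 14% × 52% × 35% × 27% = 0.68796% of Talon Foods Inc.
Aggregating (R1): 1.119879% + 0.68796% = 1.807839%.

1.807839%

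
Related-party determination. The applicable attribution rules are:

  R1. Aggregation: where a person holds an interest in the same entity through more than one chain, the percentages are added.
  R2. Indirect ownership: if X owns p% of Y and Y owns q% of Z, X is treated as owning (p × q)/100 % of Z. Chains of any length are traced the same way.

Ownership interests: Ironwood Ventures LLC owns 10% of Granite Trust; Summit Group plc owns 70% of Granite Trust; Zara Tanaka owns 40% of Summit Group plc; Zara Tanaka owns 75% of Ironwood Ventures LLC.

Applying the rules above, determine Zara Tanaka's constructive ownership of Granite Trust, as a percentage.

Chain via Summit Group plc (R2): 40% × 70% = 28% of Granite Trust.
Chain via Ironwood Ventures LLC (R2): 75% × 10% = 7.5% of Granite Trust.
Aggregating (R1): 28% + 7.5% = 35.5%.

35.5%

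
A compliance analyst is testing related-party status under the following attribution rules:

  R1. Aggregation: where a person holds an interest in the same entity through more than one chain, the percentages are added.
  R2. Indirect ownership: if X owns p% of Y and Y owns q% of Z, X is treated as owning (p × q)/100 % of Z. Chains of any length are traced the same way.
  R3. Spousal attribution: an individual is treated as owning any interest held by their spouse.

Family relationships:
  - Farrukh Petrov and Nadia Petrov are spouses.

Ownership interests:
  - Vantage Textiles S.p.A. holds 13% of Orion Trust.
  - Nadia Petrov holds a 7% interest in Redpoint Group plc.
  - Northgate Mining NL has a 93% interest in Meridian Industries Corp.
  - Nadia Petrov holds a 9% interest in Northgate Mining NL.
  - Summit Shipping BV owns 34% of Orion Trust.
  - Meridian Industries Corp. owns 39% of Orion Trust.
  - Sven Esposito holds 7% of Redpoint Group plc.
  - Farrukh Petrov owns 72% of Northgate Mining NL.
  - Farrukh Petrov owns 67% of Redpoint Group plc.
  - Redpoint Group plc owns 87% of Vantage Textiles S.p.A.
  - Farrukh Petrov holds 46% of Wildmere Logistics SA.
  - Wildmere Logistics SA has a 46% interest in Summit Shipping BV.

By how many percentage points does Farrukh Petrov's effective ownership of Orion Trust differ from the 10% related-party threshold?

By spousal attribution (R3), Farrukh Petrov is treated as also owning Nadia Petrov's interest in Redpoint Group plc, giving 67% + 7% = 74%.
By spousal attribution (R3), Farrukh Petrov is treated as also owning Nadia Petrov's interest in Northgate Mining NL, giving 72% + 9% = 81%.
Chain via Redpoint Group plc → Vantage Textiles S.p.A. (R2): 74% × 87% × 13% = 8.3694% of Orion Trust.
Chain via Wildmere Logistics SA → Summit Shipping BV (R2): 46% × 46% × 34% = 7.1944% of Orion Trust.
Chain via Northgate Mining NL → Meridian Industries Corp. (R2): 81% × 93% × 39% = 29.3787% of Orion Trust.
Aggregating (R1): 8.3694% + 7.1944% + 29.3787% = 44.9425%.
44.9425% exceeds the 10% threshold by 34.9425 percentage points.

34.9425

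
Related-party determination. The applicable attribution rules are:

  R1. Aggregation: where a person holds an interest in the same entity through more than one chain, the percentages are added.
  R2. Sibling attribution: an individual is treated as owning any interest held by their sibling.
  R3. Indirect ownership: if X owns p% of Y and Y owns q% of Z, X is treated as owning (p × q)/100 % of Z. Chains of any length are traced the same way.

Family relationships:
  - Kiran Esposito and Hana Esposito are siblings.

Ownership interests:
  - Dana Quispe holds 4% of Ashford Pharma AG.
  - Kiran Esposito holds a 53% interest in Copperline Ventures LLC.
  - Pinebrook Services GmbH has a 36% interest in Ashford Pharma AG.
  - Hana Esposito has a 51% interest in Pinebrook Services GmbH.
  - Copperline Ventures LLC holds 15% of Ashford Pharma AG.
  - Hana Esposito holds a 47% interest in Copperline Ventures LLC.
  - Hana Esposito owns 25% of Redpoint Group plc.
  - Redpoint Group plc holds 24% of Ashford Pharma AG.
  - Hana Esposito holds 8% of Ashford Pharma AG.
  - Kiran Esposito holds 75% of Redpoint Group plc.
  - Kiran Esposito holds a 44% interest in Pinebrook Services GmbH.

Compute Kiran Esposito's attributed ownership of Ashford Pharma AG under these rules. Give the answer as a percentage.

By sibling attribution (R2), Kiran Esposito is treated as also owning Hana Esposito's interest in Copperline Ventures LLC, giving 53% + 47% = 100%.
By sibling attribution (R2), Kiran Esposito is treated as also owning Hana Esposito's interest in Redpoint Group plc, giving 75% + 25% = 100%.
By sibling attribution (R2), Kiran Esposito is treated as also owning Hana Esposito's interest in Pinebrook Services GmbH, giving 44% + 51% = 95%.
By sibling attribution (R2), Kiran Esposito is treated as owning Hana Esposito's 8% interest in Ashford Pharma AG.
Chain via Copperline Ventures LLC (R3): 100% × 15% = 15% of Ashford Pharma AG.
Chain via Redpoint Group plc (R3): 100% × 24% = 24% of Ashford Pharma AG.
Chain via Pinebrook Services GmbH (R3): 95% × 36% = 34.2% of Ashford Pharma AG.
Direct interest in Ashford Pharma AG: 8%.
Aggregating (R1): 15% + 24% + 34.2% + 8% = 81.2%.

81.2%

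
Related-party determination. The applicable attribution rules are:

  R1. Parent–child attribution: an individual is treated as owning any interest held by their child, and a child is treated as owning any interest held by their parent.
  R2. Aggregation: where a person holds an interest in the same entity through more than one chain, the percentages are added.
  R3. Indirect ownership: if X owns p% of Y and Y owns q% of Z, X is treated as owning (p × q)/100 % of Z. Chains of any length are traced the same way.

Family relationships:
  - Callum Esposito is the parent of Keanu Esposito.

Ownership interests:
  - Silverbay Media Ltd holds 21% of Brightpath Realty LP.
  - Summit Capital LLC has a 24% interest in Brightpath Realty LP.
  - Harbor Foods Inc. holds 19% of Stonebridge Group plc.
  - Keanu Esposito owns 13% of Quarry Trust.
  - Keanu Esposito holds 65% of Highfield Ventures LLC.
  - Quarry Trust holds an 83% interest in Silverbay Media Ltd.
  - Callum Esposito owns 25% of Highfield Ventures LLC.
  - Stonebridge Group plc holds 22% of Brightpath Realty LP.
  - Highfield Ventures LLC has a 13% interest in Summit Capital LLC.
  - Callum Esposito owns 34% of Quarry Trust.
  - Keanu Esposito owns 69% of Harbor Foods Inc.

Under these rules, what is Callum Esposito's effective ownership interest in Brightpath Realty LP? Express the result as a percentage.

By parent–child attribution (R1), Callum Esposito is treated as also owning Keanu Esposito's interest in Highfield Ventures LLC, giving 25% + 65% = 90%.
By parent–child attribution (R1), Callum Esposito is treated as also owning Keanu Esposito's interest in Quarry Trust, giving 34% + 13% = 47%.
By parent–child attribution (R1), Callum Esposito is treated as owning Keanu Esposito's 69% interest in Harbor Foods Inc.
Chain via Highfield Ventures LLC → Summit Capital LLC (R3): 90% × 13% × 24% = 2.808% of Brightpath Realty LP.
Chain via Quarry Trust → Silverbay Media Ltd (R3): 47% × 83% × 21% = 8.1921% of Brightpath Realty LP.
Chain via Harbor Foods Inc. → Stonebridge Group plc (R3): 69% × 19% × 22% = 2.8842% of Brightpath Realty LP.
Aggregating (R2): 2.808% + 8.1921% + 2.8842% = 13.8843%.

13.8843%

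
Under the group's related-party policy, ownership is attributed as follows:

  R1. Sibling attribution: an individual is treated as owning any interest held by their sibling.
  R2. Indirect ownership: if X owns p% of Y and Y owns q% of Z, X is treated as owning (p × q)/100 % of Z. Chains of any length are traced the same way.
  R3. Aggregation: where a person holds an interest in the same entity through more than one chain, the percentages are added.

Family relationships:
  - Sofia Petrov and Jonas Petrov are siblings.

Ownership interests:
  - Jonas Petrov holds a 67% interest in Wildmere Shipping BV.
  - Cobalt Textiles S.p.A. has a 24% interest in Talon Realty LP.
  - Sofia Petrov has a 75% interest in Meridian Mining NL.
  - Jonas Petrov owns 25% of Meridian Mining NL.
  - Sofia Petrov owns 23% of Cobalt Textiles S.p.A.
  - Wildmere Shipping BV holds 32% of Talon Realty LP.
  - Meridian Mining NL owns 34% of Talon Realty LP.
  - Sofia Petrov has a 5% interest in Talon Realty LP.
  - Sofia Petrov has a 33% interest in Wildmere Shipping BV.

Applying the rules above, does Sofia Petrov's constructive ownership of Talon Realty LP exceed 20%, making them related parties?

By sibling attribution (R1), Sofia Petrov is treated as also owning Jonas Petrov's interest in Wildmere Shipping BV, giving 33% + 67% = 100%.
By sibling attribution (R1), Sofia Petrov is treated as also owning Jonas Petrov's interest in Meridian Mining NL, giving 75% + 25% = 100%.
Chain via Wildmere Shipping BV (R2): 100% × 32% = 32% of Talon Realty LP.
Chain via Meridian Mining NL (R2): 100% × 34% = 34% of Talon Realty LP.
Chain via Cobalt Textiles S.p.A. (R2): 23% × 24% = 5.52% of Talon Realty LP.
Direct interest in Talon Realty LP: 5%.
Aggregating (R3): 32% + 34% + 5.52% + 5% = 76.52%.
76.52% exceeds the 20% threshold, so Sofia is a related party to Talon Realty LP.

Yes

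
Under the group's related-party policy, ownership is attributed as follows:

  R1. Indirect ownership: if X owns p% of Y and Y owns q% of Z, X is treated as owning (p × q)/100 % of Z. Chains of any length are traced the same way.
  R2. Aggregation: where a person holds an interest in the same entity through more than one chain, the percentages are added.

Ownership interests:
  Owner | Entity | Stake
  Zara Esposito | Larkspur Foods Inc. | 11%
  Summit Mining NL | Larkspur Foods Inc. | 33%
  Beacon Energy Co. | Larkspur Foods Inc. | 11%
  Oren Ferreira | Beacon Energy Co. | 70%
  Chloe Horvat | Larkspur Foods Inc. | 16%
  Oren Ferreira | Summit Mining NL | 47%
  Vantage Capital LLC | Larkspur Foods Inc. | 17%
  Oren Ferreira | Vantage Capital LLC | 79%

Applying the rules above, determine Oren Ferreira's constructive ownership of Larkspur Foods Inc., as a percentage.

36.64%

Chain via Vantage Capital LLC (R1): 79% × 17% = 13.43% of Larkspur Foods Inc.
Chain via Beacon Energy Co. (R1): 70% × 11% = 7.7% of Larkspur Foods Inc.
Chain via Summit Mining NL (R1): 47% × 33% = 15.51% of Larkspur Foods Inc.
Aggregating (R2): 13.43% + 7.7% + 15.51% = 36.64%.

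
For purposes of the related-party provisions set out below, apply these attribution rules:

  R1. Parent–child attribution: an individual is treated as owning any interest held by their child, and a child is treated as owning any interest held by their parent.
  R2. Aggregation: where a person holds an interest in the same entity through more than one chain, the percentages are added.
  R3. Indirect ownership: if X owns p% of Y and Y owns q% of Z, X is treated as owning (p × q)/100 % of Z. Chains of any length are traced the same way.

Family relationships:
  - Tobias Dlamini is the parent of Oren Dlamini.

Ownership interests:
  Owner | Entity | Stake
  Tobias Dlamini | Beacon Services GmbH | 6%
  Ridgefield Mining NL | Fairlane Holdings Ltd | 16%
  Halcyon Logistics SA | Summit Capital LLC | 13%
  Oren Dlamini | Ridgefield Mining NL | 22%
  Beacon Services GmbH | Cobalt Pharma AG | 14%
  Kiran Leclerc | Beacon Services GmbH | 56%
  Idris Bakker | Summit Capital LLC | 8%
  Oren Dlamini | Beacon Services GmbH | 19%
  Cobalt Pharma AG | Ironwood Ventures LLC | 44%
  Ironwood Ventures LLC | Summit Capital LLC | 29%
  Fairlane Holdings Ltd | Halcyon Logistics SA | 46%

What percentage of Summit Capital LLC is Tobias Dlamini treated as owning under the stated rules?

By parent–child attribution (R1), Tobias Dlamini is treated as also owning Oren Dlamini's interest in Beacon Services GmbH, giving 6% + 19% = 25%.
By parent–child attribution (R1), Tobias Dlamini is treated as owning Oren Dlamini's 22% interest in Ridgefield Mining NL.
Chain via Beacon Services GmbH → Cobalt Pharma AG → Ironwood Ventures LLC (R3): 25% × 14% × 44% × 29% = 0.4466% of Summit Capital LLC.
Chain via Ridgefield Mining NL → Fairlane Holdings Ltd → Halcyon Logistics SA (R3): 22% × 16% × 46% × 13% = 0.210496% of Summit Capital LLC.
Aggregating (R2): 0.4466% + 0.210496% = 0.657096%.

0.657096%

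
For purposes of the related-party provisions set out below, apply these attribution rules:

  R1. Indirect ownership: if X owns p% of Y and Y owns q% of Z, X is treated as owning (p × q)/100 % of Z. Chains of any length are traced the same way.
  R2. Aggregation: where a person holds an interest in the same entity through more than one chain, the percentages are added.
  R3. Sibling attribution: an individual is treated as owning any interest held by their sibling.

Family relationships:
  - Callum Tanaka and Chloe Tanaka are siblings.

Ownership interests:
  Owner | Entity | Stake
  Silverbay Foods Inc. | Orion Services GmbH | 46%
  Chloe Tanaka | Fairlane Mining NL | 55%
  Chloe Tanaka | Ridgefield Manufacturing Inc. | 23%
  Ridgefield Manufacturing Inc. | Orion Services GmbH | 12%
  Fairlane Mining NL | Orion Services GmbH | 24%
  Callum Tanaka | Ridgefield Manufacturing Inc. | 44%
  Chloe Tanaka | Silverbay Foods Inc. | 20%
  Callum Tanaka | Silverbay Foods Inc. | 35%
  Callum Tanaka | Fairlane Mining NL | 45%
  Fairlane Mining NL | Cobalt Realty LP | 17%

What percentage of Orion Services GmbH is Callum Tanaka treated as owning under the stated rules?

57.34%

By sibling attribution (R3), Callum Tanaka is treated as also owning Chloe Tanaka's interest in Fairlane Mining NL, giving 45% + 55% = 100%.
By sibling attribution (R3), Callum Tanaka is treated as also owning Chloe Tanaka's interest in Ridgefield Manufacturing Inc, giving 44% + 23% = 67%.
By sibling attribution (R3), Callum Tanaka is treated as also owning Chloe Tanaka's interest in Silverbay Foods Inc, giving 35% + 20% = 55%.
Chain via Fairlane Mining NL (R1): 100% × 24% = 24% of Orion Services GmbH.
Chain via Ridgefield Manufacturing Inc. (R1): 67% × 12% = 8.04% of Orion Services GmbH.
Chain via Silverbay Foods Inc. (R1): 55% × 46% = 25.3% of Orion Services GmbH.
Aggregating (R2): 24% + 8.04% + 25.3% = 57.34%.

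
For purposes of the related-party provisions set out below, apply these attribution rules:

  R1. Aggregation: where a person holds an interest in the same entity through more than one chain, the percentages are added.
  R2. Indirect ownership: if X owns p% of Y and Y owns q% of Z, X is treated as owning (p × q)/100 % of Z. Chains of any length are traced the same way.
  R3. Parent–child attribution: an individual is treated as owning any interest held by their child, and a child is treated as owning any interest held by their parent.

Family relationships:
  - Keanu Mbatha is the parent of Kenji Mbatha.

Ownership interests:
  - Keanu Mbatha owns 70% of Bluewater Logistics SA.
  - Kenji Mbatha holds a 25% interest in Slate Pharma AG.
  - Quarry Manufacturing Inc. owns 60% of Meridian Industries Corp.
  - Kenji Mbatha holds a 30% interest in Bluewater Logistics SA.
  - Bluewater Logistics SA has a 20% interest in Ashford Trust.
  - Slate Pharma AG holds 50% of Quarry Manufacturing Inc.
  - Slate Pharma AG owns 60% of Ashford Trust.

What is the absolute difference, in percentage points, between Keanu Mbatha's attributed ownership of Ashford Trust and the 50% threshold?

By parent–child attribution (R3), Keanu Mbatha is treated as also owning Kenji Mbatha's interest in Bluewater Logistics SA, giving 70% + 30% = 100%.
By parent–child attribution (R3), Keanu Mbatha is treated as owning Kenji Mbatha's 25% interest in Slate Pharma AG.
Chain via Bluewater Logistics SA (R2): 100% × 20% = 20% of Ashford Trust.
Chain via Slate Pharma AG (R2): 25% × 60% = 15% of Ashford Trust.
Aggregating (R1): 20% + 15% = 35%.
35% falls short of the 50% threshold by 15 percentage points.

15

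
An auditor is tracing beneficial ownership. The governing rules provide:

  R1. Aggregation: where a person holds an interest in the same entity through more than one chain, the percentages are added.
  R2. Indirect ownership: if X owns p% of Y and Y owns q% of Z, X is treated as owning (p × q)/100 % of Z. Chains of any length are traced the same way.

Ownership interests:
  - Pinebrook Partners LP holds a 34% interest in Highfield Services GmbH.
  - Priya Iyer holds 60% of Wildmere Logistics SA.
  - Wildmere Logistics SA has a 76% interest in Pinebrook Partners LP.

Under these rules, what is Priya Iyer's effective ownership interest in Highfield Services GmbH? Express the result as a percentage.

Chain via Wildmere Logistics SA → Pinebrook Partners LP (R2): 60% × 76% × 34% = 15.504% of Highfield Services GmbH.

15.504%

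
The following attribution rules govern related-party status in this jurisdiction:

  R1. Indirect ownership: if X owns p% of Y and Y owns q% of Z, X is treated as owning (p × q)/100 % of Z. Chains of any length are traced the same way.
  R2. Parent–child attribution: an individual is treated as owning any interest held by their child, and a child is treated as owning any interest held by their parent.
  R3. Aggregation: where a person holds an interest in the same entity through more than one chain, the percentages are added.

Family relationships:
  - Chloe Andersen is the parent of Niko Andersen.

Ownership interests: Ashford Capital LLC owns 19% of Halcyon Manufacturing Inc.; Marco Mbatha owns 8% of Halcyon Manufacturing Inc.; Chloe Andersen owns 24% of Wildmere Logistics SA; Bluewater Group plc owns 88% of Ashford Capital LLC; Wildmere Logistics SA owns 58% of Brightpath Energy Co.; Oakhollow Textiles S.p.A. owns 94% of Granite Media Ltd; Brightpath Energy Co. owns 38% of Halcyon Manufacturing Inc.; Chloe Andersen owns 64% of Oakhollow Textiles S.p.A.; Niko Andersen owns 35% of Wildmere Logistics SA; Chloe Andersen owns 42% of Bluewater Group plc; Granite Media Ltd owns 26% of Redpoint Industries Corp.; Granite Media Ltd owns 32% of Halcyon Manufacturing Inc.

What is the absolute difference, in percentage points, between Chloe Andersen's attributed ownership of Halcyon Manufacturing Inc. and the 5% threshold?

34.2772

By parent–child attribution (R2), Chloe Andersen is treated as also owning Niko Andersen's interest in Wildmere Logistics SA, giving 24% + 35% = 59%.
Chain via Oakhollow Textiles S.p.A. → Granite Media Ltd (R1): 64% × 94% × 32% = 19.2512% of Halcyon Manufacturing Inc.
Chain via Wildmere Logistics SA → Brightpath Energy Co. (R1): 59% × 58% × 38% = 13.0036% of Halcyon Manufacturing Inc.
Chain via Bluewater Group plc → Ashford Capital LLC (R1): 42% × 88% × 19% = 7.0224% of Halcyon Manufacturing Inc.
Aggregating (R3): 19.2512% + 13.0036% + 7.0224% = 39.2772%.
39.2772% exceeds the 5% threshold by 34.2772 percentage points.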